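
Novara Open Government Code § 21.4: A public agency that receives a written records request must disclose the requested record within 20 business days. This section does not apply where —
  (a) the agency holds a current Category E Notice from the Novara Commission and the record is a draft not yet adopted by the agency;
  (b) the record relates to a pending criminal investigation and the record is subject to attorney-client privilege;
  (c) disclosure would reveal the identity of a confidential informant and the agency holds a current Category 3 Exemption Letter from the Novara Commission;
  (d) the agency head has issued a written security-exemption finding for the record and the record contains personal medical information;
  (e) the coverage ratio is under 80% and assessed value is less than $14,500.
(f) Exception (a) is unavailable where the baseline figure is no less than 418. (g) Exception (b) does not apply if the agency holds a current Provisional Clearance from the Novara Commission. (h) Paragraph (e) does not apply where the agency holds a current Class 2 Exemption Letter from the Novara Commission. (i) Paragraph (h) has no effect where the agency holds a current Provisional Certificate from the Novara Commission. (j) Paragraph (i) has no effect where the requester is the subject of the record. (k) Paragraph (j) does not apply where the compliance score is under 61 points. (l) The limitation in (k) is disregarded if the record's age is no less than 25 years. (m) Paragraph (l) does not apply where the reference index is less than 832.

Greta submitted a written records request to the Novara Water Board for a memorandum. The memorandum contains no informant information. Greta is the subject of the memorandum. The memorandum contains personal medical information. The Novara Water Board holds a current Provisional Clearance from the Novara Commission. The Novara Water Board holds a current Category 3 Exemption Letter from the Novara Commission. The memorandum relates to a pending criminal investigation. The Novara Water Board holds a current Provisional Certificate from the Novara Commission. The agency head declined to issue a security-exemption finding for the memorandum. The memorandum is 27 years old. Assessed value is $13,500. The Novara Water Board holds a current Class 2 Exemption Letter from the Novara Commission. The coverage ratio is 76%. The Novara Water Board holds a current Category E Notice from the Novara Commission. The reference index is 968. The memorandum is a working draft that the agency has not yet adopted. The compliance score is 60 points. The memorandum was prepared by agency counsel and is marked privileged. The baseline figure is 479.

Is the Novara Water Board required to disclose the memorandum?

Exception (a) is satisfied on its face — a current Category E Notice is held; the memorandum is an unadopted draft. But applying paragraph (f): (f) operates against (a): the baseline figure is 479, meeting the 418 threshold. So (a) is unavailable.
Exception (b): the memorandum relates to a pending investigation; the memorandum is privileged — every condition holds. But applying paragraph (g): (g) operates against (b): a current Provisional Clearance is held. So (b) is unavailable.
Exception (c) requires that disclosure would reveal the identity of a confidential informant; but the memorandum contains no informant information, so (c) is unavailable.
Exception (d) does not apply: the agency head declined to issue a security-exemption finding.
Exception (e) is satisfied on its face — the coverage ratio is 76%, under the 80% limit; assessed value is $13,500, less than the $14,500 limit. However, paragraphs (h)–(m) must be considered: (h) operates against (e): a current Class 2 Exemption Letter is held. (i) applies (a current Provisional Certificate is held), but is itself disapplied by (j): (j) is engaged — Greta is the subject of the memorandum. (k) applies (the compliance score is 60 points, under the 61 points limit), but is set aside by (l): (l) is triggered — the record's age is 27 years, meeting the 25 years threshold. (m), which would lift (l), does not operate here — the reference index is 968, not less than 832. (e) is therefore removed.
Every exception is unavailable, so the rule governs.

Yes — the Novara Water Board must disclose the memorandum.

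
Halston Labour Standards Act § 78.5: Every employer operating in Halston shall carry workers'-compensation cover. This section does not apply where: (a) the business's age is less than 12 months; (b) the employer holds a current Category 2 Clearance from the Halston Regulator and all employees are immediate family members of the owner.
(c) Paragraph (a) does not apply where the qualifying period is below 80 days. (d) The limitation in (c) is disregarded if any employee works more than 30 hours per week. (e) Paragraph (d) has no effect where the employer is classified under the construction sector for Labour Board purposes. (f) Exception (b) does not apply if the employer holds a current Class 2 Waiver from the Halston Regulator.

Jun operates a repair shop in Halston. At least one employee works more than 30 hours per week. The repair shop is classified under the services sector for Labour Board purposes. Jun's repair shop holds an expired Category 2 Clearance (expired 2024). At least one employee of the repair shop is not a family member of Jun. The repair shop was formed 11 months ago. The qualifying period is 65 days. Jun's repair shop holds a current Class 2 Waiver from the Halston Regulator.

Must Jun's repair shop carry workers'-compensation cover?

No — exception (a) applies; Jun's repair shop is not required to carry workers'-compensation cover.

Exception (a)'s conditions are all satisfied: the business's age is 11 months, less than the 12 months limit. Considering the limiting provisions: (c) would limit (a) — the qualifying period is 65 days, below the 80 days limit — but (d) sets (c) aside: (d) is triggered — at least one employee exceeds 30 hours/week. (e), which would lift (d), is not triggered — the repair shop is classified under the services sector. Exception (a) stands.
Exception (b) does not apply: there is no Category 2 Clearance in force.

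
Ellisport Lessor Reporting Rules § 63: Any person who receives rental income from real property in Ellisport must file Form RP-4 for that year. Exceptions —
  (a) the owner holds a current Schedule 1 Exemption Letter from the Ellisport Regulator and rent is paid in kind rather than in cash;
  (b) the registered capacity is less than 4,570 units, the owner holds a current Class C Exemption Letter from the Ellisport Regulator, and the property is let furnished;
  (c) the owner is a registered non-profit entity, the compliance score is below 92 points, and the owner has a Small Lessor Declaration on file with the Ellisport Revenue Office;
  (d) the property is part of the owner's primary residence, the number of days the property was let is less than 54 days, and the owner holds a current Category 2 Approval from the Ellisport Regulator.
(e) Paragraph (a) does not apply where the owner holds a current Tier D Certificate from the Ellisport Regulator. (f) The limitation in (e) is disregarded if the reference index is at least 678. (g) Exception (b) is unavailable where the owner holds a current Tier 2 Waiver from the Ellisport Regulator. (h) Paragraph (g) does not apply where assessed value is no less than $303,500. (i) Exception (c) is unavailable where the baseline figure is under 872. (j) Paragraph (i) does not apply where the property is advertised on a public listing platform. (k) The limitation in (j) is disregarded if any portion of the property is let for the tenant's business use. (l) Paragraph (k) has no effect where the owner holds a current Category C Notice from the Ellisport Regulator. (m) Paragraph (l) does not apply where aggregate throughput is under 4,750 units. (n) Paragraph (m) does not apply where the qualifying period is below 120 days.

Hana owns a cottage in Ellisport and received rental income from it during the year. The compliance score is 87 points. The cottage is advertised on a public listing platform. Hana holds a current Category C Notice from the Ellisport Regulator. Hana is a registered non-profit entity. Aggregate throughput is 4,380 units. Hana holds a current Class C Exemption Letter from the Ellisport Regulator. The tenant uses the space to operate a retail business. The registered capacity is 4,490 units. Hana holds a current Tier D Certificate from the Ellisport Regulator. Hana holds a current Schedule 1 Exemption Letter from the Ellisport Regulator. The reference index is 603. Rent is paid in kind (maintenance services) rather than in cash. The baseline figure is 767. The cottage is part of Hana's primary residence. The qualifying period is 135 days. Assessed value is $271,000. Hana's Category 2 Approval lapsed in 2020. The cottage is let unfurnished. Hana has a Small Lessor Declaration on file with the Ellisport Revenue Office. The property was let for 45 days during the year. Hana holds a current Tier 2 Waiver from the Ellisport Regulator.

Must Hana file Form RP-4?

Yes — Hana must file Form RP-4.

Exception (a)'s conditions are all satisfied: a current Schedule 1 Exemption Letter is held; rent is paid in kind. Turning to paragraphs (e)–(f): (e) operates against (a): a current Tier D Certificate is held. (f), which would lift (e), does not operate here — the reference index is 603, short of 678. (a) is therefore removed.
Exception (b) requires that the property is let furnished; but the property is let unfurnished, so (b) is unavailable.
Exception (c): Hana is a registered non-profit; the compliance score is 87 points, below the 92 points limit; a Small Lessor Declaration is on file — every condition holds. But applying paragraphs (i)–(n): (i) operates against (c): the baseline figure is 767, under the 872 limit. (j) is triggered (the property is publicly advertised), but is overridden by (k): (k) operates against (j): the space is let for business use. (l) is engaged (a current Category C Notice is held), but yields to (m): (m) operates against (l): aggregate throughput is 4,380 units, under the 4,750 units limit. (n), which would lift (m), is inapplicable — the qualifying period is 135 days, not below 120 days. Exception (c) does not apply.
Exception (d) requires that the owner holds a current Category 2 Approval from the Ellisport Regulator; but no current Category 2 Approval is held, so (d) is unavailable.
No exception displaces § 63.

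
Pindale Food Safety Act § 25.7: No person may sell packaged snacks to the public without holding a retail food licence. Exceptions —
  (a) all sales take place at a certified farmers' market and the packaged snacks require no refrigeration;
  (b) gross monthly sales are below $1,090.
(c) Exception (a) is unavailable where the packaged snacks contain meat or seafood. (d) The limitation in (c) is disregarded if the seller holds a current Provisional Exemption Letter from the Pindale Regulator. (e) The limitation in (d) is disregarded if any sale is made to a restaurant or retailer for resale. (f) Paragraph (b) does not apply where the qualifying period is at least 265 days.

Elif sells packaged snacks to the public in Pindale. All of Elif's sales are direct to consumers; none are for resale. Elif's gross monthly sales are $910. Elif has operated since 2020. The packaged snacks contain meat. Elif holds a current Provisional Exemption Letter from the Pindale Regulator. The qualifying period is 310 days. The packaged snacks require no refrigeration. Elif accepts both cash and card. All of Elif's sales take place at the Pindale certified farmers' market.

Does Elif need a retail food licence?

Exception (a): all sales are at a certified farmers' market; the packaged snacks are shelf-stable — every condition holds. Under paragraphs (c)–(e): (c) is engaged (the packaged snacks contain meat), but is displaced by (d): (d) operates — a current Provisional Exemption Letter is held. (e), which would lift (d), does not operate here — no sales are for resale. (a) remains available.
Exception (b): gross monthly sales are $910, below the $1,090 limit — every condition holds. Turning to paragraph (f): (f) operates against (b): the qualifying period is 310 days, meeting the 265 days threshold. So (b) is unavailable.

No — exception (a) applies; Elif is not required to hold a retail food licence.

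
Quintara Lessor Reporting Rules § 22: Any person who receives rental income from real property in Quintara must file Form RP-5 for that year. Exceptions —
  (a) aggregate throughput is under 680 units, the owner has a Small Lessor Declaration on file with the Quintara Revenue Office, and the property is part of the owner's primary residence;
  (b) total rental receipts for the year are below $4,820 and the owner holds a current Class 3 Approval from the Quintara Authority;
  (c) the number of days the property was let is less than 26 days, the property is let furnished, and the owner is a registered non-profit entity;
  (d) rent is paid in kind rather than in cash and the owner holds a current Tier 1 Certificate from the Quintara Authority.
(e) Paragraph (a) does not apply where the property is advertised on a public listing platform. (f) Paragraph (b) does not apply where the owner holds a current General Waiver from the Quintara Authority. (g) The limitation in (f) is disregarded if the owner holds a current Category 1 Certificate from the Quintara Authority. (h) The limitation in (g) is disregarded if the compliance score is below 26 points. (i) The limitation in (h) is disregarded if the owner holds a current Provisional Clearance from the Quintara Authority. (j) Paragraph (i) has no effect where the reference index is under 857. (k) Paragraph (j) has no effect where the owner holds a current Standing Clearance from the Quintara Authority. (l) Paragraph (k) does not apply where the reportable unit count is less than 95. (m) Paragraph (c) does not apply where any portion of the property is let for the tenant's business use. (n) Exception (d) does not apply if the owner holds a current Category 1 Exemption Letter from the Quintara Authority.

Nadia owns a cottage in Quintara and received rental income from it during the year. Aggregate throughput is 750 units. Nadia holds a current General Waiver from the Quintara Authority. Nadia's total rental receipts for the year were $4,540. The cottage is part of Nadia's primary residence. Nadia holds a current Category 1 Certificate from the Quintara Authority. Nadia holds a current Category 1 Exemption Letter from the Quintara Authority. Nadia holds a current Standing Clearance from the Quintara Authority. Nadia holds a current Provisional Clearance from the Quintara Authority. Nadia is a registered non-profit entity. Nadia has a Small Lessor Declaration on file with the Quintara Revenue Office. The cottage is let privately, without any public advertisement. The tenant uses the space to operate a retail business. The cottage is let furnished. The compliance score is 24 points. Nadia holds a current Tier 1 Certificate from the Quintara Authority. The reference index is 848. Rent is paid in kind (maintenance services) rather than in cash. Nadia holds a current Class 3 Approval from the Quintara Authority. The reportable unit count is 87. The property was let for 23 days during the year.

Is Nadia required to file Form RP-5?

Yes — Nadia must file Form RP-5.

Exception (a) does not apply: aggregate throughput is 750 units, not under 680 units.
Exception (b) is satisfied on its face — total rental receipts for the year are $4,540, below the $4,820 limit; a current Class 3 Approval is held. However, paragraphs (f)–(l) must be considered: (f) is triggered — a current General Waiver is held. (g) is triggered (a current Category 1 Certificate is held), but is set aside by (h): (h) operates against (g): the compliance score is 24 points, below the 26 points limit. (i) would limit (h) — a current Provisional Clearance is held — but (j) sets (i) aside: (j) operates against (i): the reference index is 848, under the 857 limit. (k) is engaged (a current Standing Clearance is held), but is overridden by (l): (l) operates — the reportable unit count is 87, less than the 95 limit. So (b) is unavailable.
All of (c)'s requirements are met (the number of days the property was let is 23 days, less than the 26 days limit; the property is let furnished; Nadia is a registered non-profit). But: (m) operates against (c): the space is let for business use. (c) is therefore removed.
Exception (d): rent is paid in kind; a current Tier 1 Certificate is held — every condition holds. But applying paragraph (n): (n) is triggered — a current Category 1 Exemption Letter is held. (d) is therefore removed.
Every exception is unavailable, so the rule governs.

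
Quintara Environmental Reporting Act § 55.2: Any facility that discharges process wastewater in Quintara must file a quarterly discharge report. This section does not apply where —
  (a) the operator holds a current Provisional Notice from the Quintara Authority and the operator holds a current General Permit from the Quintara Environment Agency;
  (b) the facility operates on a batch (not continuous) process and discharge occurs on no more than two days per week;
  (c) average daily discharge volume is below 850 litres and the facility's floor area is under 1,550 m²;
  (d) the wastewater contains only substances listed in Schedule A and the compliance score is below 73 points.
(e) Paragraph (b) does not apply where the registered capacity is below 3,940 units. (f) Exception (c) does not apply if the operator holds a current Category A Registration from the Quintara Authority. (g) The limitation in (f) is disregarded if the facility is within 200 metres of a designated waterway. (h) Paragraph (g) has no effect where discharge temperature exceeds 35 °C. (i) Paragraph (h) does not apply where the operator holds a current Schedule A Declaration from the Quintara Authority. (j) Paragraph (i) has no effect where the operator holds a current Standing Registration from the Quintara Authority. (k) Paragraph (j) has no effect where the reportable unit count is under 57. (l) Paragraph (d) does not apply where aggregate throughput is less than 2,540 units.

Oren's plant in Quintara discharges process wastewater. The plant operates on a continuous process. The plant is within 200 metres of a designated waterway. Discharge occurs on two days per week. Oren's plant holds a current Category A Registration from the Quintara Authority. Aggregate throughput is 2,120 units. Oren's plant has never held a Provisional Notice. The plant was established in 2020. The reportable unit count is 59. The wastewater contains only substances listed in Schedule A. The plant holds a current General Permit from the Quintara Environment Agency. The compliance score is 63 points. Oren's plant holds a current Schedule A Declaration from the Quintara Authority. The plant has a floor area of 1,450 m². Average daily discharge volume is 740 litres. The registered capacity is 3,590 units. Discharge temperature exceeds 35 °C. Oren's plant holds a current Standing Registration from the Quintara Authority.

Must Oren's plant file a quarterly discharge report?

Yes — Oren's plant must file a quarterly discharge report.

Exception (a) does not apply: no current Provisional Notice is held.
Exception (b) requires that the facility operates on a batch (not continuous) process; but the facility operates on a continuous process, so (b) is unavailable.
All of (c)'s requirements are met (average daily discharge volume is 740 litres, below the 850 litres limit; the facility's floor area is 1,450 m², under the 1,550 m² limit). Turning to paragraphs (f)–(k): (f) operates against (c): a current Category A Registration is held. (g) would limit (f) — the plant is within 200 m of a designated waterway — but (h) sets (g) aside: (h) operates against (g): discharge temperature exceeds 35 °C. (i) would limit (h) — a current Schedule A Declaration is held — but (j) sets (i) aside: (j) operates — a current Standing Registration is held. (k), which would lift (j), is inapplicable — the reportable unit count is 59, not under 57. (c) is therefore removed.
All of (d)'s requirements are met (the wastewater is Schedule-A-only; the compliance score is 63 points, below the 73 points limit). But: (l) operates against (d): aggregate throughput is 2,120 units, less than the 2,540 units limit. (d) is therefore removed.
No exception applies. The general rule governs.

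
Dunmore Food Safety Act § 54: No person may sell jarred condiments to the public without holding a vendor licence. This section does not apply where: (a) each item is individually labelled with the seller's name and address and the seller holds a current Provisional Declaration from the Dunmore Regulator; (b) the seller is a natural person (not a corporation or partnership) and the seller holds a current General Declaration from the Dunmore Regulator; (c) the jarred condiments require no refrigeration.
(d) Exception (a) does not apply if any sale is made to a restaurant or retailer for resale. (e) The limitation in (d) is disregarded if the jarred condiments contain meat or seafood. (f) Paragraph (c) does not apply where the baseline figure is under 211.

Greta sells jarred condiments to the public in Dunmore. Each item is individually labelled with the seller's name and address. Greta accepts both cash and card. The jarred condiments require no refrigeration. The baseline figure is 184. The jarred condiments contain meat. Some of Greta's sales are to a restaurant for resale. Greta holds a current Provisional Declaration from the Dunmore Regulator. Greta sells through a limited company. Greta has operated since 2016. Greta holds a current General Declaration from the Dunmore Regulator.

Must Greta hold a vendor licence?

Exception (a): items are individually labelled; a current Provisional Declaration is held — every condition holds. Considering the limiting provisions: (d) applies (some sales are to a restaurant for resale), but yields to (e): (e) operates against (d): the jarred condiments contain meat. Exception (a) stands.
Exception (b) requires that the seller is a natural person (not a corporation or partnership); but the seller operates through a limited company, so (b) is unavailable.
Exception (c) is satisfied on its face — the jarred condiments are shelf-stable. However, paragraph (f) must be considered: (f) operates against (c): the baseline figure is 184, under the 211 limit. So (c) is unavailable.

No — exception (a) applies; Greta is not required to hold a vendor licence.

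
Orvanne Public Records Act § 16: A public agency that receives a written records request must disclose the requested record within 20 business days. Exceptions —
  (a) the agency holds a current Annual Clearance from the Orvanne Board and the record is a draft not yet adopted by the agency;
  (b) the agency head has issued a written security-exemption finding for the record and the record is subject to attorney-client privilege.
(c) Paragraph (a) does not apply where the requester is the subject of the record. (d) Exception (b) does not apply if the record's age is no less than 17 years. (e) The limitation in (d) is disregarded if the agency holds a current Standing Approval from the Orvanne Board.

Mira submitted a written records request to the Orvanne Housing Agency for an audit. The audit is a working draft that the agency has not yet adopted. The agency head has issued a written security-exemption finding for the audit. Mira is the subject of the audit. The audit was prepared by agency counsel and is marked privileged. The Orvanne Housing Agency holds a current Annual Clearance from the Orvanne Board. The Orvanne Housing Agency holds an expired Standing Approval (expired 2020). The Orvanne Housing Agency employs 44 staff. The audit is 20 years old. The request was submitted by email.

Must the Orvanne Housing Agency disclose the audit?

Exception (a): a current Annual Clearance is held; the audit is an unadopted draft — every condition holds. But: (c) operates against (a): Mira is the subject of the audit. (a) is therefore removed.
All of (b)'s requirements are met (a written security-exemption finding has been issued; the audit is privileged). But applying paragraphs (d)–(e): (d) operates against (b): the record's age is 20 years, meeting the 17 years threshold. (e) is inapplicable (there is no Standing Approval in force), so (d) stands. (b) is therefore removed.
No exception applies. The general rule governs.

Yes — the Orvanne Housing Agency must disclose the audit.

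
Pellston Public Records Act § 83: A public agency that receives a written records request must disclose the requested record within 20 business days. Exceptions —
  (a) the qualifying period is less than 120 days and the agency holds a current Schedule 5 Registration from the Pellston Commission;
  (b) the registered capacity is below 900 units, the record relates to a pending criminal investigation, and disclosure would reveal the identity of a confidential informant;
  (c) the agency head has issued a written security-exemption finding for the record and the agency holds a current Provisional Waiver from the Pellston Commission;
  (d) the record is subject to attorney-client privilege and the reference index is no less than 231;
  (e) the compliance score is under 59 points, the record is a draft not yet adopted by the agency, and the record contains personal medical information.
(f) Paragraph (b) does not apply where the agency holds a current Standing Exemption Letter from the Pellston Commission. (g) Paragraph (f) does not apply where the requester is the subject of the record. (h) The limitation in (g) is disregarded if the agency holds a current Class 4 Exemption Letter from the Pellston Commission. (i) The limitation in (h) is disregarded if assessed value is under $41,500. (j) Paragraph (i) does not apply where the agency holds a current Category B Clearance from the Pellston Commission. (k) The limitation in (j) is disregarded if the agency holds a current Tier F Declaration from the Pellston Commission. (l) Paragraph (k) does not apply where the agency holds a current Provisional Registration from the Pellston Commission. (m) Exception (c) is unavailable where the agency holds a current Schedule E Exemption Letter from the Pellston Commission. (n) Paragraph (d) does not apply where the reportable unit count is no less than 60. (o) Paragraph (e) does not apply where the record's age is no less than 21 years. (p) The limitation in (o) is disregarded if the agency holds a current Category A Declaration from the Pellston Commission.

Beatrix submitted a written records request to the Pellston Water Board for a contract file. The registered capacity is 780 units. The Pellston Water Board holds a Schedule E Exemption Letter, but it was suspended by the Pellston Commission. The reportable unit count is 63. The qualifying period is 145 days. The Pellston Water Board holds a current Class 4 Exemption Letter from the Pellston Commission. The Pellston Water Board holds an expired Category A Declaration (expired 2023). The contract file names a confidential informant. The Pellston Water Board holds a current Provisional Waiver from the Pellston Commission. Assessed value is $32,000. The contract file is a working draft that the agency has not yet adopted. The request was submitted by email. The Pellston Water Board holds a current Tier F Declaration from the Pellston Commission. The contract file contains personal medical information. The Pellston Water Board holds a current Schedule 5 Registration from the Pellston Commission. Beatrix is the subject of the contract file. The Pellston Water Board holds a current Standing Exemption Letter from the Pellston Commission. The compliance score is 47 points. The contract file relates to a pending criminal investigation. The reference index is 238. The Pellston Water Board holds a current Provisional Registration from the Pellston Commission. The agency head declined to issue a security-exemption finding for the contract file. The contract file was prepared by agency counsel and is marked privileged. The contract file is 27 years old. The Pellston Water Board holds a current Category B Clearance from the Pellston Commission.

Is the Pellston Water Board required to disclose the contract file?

Yes — the Pellston Water Board must disclose the contract file.

Exception (a) fails — the qualifying period is 145 days, not less than 120 days.
All of (b)'s requirements are met (the registered capacity is 780 units, below the 900 units limit; the contract file relates to a pending investigation; the contract file names a confidential informant). But applying paragraphs (f)–(l): (f) is engaged — a current Standing Exemption Letter is held. (g) applies (Beatrix is the subject of the contract file), but is set aside by (h): (h) operates against (g): a current Class 4 Exemption Letter is held. (i) is engaged (assessed value is $32,000, under the $41,500 limit), but is itself disapplied by (j): (j) operates — a current Category B Clearance is held. (k) would limit (j) — a current Tier F Declaration is held — but (l) sets (k) aside: (l) operates against (k): a current Provisional Registration is held. So (b) is unavailable.
Exception (c) fails — the agency head declined to issue a security-exemption finding.
All of (d)'s requirements are met (the contract file is privileged; the reference index is 238, meeting the 231 threshold). But applying paragraph (n): (n) applies — the reportable unit count is 63, meeting the 60 threshold. Exception (d) does not apply.
Exception (e) is satisfied on its face — the compliance score is 47 points, under the 59 points limit; the contract file is an unadopted draft; the contract file contains personal medical information. However, paragraphs (o)–(p) must be considered: (o) is triggered — the record's age is 27 years, meeting the 21 years threshold. (p) is inapplicable (the Category A Declaration is not current), so (o) stands. Exception (e) does not apply.
No exception is made out. the Pellston Water Board falls within the general rule.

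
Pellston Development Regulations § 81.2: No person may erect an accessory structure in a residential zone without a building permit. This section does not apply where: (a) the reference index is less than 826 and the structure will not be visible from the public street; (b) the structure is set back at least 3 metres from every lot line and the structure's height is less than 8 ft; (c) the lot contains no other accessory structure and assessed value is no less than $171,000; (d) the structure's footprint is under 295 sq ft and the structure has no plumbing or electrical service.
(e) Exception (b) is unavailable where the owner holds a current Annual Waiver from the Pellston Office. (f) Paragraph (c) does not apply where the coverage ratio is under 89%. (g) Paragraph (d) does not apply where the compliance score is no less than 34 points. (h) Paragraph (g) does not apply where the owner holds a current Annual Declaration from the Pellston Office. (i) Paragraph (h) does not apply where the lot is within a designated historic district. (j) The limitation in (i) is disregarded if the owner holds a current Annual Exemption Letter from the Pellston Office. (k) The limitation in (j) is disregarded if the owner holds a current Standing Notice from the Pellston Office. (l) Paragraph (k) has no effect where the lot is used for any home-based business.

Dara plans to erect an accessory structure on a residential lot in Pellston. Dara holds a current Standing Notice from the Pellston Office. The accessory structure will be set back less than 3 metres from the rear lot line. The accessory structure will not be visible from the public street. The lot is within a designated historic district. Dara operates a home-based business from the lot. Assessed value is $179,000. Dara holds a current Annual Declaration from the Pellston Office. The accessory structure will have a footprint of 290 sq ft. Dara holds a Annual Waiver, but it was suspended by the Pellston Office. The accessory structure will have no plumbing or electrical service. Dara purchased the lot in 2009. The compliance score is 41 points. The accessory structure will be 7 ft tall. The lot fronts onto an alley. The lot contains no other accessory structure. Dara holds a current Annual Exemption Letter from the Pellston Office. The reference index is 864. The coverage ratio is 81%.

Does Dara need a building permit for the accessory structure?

No — exception (d) applies; Dara does not need a building permit.

Exception (a) requires that the reference index is less than 826; but the reference index is 864, not less than 826, so (a) is unavailable.
Exception (b) requires that the structure is set back at least 3 metres from every lot line; but the rear setback is under 3 m, so (b) is unavailable.
All of (c)'s requirements are met (the lot has no other accessory structure; assessed value is $179,000, meeting the $171,000 threshold). But applying paragraph (f): (f) operates — the coverage ratio is 81%, under the 89% limit. (c) is therefore removed.
Exception (d): the structure's footprint is 290 sq ft, under the 295 sq ft limit; there is no plumbing or electrical service — every condition holds. As to paragraphs (g)–(l): (g) applies (the compliance score is 41 points, meeting the 34 points threshold), but is set aside by (h): (h) operates against (g): a current Annual Declaration is held. (i) operates (the lot is in a historic district), but is set aside by (j): (j) applies — a current Annual Exemption Letter is held. (k) is triggered (a current Standing Notice is held), but is set aside by (l): (l) operates against (k): a home-based business operates on the lot. (d) remains available.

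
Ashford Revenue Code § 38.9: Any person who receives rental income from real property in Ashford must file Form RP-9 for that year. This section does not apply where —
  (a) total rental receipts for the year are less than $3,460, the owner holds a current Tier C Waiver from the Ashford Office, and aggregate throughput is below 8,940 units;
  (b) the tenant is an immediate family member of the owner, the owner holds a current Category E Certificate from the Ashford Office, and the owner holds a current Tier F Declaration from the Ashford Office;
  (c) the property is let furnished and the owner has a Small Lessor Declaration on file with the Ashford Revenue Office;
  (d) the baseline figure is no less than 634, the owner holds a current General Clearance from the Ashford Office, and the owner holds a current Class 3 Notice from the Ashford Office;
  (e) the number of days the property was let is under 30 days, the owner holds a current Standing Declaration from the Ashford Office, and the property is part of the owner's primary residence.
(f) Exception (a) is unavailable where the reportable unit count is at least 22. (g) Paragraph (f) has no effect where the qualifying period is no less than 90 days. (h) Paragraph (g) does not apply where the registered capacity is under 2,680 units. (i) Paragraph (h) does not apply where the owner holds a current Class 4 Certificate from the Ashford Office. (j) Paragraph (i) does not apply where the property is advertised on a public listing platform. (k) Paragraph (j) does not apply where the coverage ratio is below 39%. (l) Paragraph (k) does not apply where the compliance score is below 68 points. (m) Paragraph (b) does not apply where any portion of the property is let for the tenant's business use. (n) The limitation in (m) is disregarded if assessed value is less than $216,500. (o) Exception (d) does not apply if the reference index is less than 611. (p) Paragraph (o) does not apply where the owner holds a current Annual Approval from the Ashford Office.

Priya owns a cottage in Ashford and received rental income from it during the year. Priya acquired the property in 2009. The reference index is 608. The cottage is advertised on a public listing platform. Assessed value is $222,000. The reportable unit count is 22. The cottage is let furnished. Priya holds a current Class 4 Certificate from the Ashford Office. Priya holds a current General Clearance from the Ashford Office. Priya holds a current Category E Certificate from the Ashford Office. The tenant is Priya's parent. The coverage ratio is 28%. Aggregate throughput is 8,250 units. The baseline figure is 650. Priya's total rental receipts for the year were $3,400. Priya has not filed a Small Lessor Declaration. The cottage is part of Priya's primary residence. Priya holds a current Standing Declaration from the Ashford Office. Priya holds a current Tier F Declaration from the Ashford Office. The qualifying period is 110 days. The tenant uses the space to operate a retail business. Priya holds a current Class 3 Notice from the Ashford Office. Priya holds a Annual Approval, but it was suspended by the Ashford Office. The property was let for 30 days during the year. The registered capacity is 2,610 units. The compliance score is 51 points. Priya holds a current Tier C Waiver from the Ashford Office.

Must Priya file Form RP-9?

Exception (a): total rental receipts for the year are $3,400, less than the $3,460 limit; a current Tier C Waiver is held; aggregate throughput is 8,250 units, below the 8,940 units limit — every condition holds. However, paragraphs (f)–(l) must be considered: (f) operates — the reportable unit count is 22, meeting the 22 threshold. (g) is triggered (the qualifying period is 110 days, meeting the 90 days threshold), but is set aside by (h): (h) operates against (g): the registered capacity is 2,610 units, under the 2,680 units limit. (i) would limit (h) — a current Class 4 Certificate is held — but (j) sets (i) aside: (j) applies — the property is publicly advertised. (k) operates (the coverage ratio is 28%, below the 39% limit), but yields to (l): (l) operates against (k): the compliance score is 51 points, below the 68 points limit. So (a) is unavailable.
Exception (b): the tenant is an immediate family member; a current Category E Certificate is held; a current Tier F Declaration is held — every condition holds. But: (m) operates — the space is let for business use. (n) is not triggered (assessed value is $222,000, not less than $216,500), so (m) stands. (b) is therefore removed.
Exception (c) fails — no Small Lessor Declaration is on file.
Exception (d): the baseline figure is 650, meeting the 634 threshold; a current General Clearance is held; a current Class 3 Notice is held — every condition holds. Turning to paragraphs (o)–(p): (o) is triggered — the reference index is 608, less than the 611 limit. (p) does not operate here (the Annual Approval is not current), so (o) stands. Exception (d) does not apply.
Exception (e) requires that the number of days the property was let is under 30 days; but the number of days the property was let is 30 days, not under 30 days, so (e) is unavailable.
None of the exceptions is available; § 38.9 applies in full.

Yes — Priya must file Form RP-9.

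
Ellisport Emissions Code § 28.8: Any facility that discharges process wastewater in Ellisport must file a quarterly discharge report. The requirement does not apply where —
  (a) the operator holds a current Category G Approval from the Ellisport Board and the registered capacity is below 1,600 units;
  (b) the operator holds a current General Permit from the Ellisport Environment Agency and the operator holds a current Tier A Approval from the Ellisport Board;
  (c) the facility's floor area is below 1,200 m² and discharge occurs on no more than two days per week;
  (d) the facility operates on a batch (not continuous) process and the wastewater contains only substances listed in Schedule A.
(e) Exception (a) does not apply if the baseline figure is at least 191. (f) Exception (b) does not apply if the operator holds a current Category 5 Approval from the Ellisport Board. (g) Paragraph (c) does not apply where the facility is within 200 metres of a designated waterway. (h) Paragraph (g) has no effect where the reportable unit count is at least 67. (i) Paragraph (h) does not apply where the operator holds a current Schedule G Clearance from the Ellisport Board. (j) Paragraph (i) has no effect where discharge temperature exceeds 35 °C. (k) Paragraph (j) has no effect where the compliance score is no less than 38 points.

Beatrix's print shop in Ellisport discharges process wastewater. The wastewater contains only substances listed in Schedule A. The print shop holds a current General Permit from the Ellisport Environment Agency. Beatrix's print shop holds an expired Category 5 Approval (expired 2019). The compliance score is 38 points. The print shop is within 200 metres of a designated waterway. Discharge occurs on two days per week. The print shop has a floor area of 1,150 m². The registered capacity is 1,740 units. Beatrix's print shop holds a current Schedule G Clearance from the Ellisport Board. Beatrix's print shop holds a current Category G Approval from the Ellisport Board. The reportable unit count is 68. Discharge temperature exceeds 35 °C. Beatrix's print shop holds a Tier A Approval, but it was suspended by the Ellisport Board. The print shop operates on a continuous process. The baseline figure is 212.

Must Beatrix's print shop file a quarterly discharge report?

Exception (a) does not apply: the registered capacity is 1,740 units, not below 1,600 units.
Exception (b) requires that the operator holds a current Tier A Approval from the Ellisport Board; but there is no Tier A Approval in force, so (b) is unavailable.
Exception (c)'s conditions are all satisfied: the facility's floor area is 1,150 m², below the 1,200 m² limit; discharge occurs on no more than two days per week. But: (g) is triggered — the print shop is within 200 m of a designated waterway. (h) would limit (g) — the reportable unit count is 68, meeting the 67 threshold — but (i) sets (h) aside: (i) operates — a current Schedule G Clearance is held. (j) would limit (i) — discharge temperature exceeds 35 °C — but (k) sets (j) aside: (k) is triggered — the compliance score is 38 points, meeting the 38 points threshold. Exception (c) does not apply.
Exception (d) fails — the facility operates on a continuous process.
No exception is made out. Beatrix's print shop falls within the general rule.

Yes — Beatrix's print shop must file a quarterly discharge report.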